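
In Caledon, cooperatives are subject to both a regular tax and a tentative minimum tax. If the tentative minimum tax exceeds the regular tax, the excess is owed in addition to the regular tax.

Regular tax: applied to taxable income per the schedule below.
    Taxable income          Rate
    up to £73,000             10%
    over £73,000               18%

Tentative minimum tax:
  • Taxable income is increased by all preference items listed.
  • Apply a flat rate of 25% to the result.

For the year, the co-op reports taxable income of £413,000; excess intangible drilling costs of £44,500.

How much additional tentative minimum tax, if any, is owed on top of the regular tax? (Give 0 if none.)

£45,875

Regular tax:
  £73,000 × 10% = £7,300
  £340,000 × 18% = £61,200
  → £68,500

Tentative minimum tax:
  Adjusted income: £413,000 + £44,500 = £457,500
  £457,500 × 25% = £114,375

Excess of tentative minimum tax over regular tax: £114,375 − £68,500 = £45,875.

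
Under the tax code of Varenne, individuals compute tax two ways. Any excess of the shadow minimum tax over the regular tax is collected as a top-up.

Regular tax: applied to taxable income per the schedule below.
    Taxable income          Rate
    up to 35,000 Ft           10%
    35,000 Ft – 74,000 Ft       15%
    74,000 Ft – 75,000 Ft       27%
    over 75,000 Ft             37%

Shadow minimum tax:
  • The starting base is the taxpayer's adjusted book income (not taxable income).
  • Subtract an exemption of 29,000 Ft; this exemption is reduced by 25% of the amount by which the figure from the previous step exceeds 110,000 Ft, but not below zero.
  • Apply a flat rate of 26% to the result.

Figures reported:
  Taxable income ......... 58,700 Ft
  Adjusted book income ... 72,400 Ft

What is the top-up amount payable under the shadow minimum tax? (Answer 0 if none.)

4,229 Ft

Shadow minimum tax:
  Base (adjusted book income): 72,400 Ft
  Exemption: 72,400 Ft ≤ 110,000 Ft, so full 29,000 Ft applies
  Base: 72,400 Ft − 29,000 Ft = 43,400 Ft
  43,400 Ft × 26% = 11,284 Ft

Regular tax:
  35,000 Ft × 10% = 3,500 Ft
  23,700 Ft × 15% = 3,555 Ft
  → 7,055 Ft

Excess of shadow minimum tax over regular tax: 11,284 Ft − 7,055 Ft = 4,229 Ft.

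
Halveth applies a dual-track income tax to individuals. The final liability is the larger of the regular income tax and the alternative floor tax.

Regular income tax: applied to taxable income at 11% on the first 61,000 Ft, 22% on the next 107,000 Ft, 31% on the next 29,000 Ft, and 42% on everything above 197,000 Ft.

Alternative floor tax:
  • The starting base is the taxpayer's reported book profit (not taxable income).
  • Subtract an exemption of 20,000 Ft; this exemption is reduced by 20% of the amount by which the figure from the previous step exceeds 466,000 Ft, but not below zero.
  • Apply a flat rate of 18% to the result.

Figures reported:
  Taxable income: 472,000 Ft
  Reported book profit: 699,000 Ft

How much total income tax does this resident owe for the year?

Alternative floor tax:
  Base (reported book profit): 699,000 Ft
  Exemption: 20% × (699,000 Ft − 466,000 Ft) = 46,600 Ft ≥ 20,000 Ft, so the exemption is fully phased out
  Base: 699,000 Ft − 0 Ft = 699,000 Ft
  699,000 Ft × 18% = 125,820 Ft

Regular income tax:
  61,000 Ft × 11% = 6,710 Ft
  107,000 Ft × 22% = 23,540 Ft
  29,000 Ft × 31% = 8,990 Ft
  275,000 Ft × 42% = 115,500 Ft
  → 154,740 Ft

154,740 Ft > 125,820 Ft, so the regular income tax governs.

154,740 Ft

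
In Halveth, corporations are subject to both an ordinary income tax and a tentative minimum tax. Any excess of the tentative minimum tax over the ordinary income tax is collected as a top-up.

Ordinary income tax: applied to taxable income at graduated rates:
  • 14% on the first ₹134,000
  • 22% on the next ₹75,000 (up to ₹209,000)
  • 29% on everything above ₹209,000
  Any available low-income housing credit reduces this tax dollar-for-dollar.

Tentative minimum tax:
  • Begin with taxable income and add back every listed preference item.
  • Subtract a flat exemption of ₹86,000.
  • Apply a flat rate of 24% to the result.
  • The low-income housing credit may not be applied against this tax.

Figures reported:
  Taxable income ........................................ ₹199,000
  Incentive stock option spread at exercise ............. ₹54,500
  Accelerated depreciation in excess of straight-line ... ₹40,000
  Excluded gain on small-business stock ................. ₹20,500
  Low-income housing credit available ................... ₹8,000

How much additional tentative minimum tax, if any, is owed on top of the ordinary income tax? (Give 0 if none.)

Ordinary income tax:
  ₹134,000 × 14% = ₹18,760
  ₹65,000 × 22% = ₹14,300
  → ₹33,060
  Less low-income housing credit ₹8,000 → ₹25,060

Tentative minimum tax:
  Adjusted income: ₹199,000 + ₹54,500 + ₹40,000 + ₹20,500 = ₹314,000
  Less exemption ₹86,000 → base ₹228,000
  ₹228,000 × 24% = ₹54,720

Excess of tentative minimum tax over ordinary income tax: ₹54,720 − ₹25,060 = ₹29,660.

₹29,660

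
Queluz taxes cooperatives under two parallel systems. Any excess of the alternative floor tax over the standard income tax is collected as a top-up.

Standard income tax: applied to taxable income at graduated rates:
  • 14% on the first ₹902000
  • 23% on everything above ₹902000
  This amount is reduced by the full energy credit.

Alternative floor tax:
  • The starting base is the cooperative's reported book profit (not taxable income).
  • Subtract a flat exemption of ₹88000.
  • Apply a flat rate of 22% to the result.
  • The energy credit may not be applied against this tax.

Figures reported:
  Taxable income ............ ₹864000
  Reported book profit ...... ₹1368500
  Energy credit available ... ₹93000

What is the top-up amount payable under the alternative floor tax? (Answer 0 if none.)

₹253750

Alternative floor tax:
  Base (reported book profit): ₹1368500
  Less exemption ₹88000 → base ₹1280500
  ₹1280500 × 22% = ₹281710

Standard income tax:
  ₹864000 × 14% = ₹120960
  Less energy credit ₹93000 → ₹27960

Excess of alternative floor tax over standard income tax: ₹281710 − ₹27960 = ₹253750.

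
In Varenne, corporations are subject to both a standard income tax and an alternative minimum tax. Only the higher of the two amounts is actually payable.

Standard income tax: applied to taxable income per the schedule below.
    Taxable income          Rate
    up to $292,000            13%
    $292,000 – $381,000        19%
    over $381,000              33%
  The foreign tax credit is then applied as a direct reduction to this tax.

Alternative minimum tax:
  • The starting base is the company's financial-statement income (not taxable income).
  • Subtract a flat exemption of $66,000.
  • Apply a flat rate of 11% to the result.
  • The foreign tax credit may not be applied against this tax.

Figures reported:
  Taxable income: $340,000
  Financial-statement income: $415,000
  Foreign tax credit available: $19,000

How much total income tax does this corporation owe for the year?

$38,390

Alternative minimum tax:
  Base (financial-statement income): $415,000
  Less exemption $66,000 → base $349,000
  $349,000 × 11% = $38,390

Standard income tax:
  $292,000 × 13% = $37,960
  $48,000 × 19% = $9,120
  → $47,080
  Less foreign tax credit $19,000 → $28,080

$38,390 > $28,080, so the alternative minimum tax is the binding amount.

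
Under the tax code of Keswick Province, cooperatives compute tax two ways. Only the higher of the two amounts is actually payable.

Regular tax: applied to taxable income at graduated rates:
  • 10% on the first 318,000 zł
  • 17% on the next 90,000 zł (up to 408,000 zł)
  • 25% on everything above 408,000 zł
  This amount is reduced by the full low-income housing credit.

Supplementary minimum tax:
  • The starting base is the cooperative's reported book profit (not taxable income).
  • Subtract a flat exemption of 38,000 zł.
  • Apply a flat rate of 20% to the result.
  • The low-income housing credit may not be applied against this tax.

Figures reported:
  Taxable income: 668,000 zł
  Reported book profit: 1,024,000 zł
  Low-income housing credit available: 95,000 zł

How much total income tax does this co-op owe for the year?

Supplementary minimum tax:
  Base (reported book profit): 1,024,000 zł
  Less exemption 38,000 zł → base 986,000 zł
  986,000 zł × 20% = 197,200 zł

Regular tax:
  318,000 zł × 10% = 31,800 zł
  90,000 zł × 17% = 15,300 zł
  260,000 zł × 25% = 65,000 zł
  → 112,100 zł
  Less low-income housing credit 95,000 zł → 17,100 zł

197,200 zł > 17,100 zł, so the supplementary minimum tax is the binding amount.

197,200 zł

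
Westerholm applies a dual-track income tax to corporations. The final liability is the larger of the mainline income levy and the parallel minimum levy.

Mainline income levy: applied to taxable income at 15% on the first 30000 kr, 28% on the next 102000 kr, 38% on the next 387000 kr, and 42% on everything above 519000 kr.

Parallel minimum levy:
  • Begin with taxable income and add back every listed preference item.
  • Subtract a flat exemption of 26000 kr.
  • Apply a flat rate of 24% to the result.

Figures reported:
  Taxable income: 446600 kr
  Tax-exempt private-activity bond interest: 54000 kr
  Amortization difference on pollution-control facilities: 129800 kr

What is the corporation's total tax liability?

Parallel minimum levy:
  Adjusted income: 446600 kr + 54000 kr + 129800 kr = 630400 kr
  Less exemption 26000 kr → base 604400 kr
  604400 kr × 24% = 145056 kr

Mainline income levy:
  30000 kr × 15% = 4500 kr
  102000 kr × 28% = 28560 kr
  314600 kr × 38% = 119548 kr
  → 152608 kr

152608 kr > 145056 kr, so the mainline income levy governs.

152608 kr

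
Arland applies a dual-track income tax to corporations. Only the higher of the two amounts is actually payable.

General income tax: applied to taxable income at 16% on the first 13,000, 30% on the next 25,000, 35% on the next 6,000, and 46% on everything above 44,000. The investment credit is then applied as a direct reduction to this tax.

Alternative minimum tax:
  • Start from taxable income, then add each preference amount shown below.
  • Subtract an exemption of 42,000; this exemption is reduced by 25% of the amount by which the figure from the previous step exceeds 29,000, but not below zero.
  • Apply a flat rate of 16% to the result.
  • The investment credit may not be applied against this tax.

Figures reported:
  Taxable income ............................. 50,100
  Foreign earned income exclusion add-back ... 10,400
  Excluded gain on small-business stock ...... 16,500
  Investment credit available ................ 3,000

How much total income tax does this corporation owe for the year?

11,486

General income tax:
  13,000 × 16% = 2,080
  25,000 × 30% = 7,500
  6,000 × 35% = 2,100
  6,100 × 46% = 2,806
  → 14,486
  Less investment credit 3,000 → 11,486

Alternative minimum tax:
  Adjusted income: 50,100 + 10,400 + 16,500 = 77,000
  Exemption: 42,000 − 25% × (77,000 − 29,000) = 42,000 − 12,000 = 30,000
  Base: 77,000 − 30,000 = 47,000
  47,000 × 16% = 7,520

11,486 > 7,520, so the general income tax governs.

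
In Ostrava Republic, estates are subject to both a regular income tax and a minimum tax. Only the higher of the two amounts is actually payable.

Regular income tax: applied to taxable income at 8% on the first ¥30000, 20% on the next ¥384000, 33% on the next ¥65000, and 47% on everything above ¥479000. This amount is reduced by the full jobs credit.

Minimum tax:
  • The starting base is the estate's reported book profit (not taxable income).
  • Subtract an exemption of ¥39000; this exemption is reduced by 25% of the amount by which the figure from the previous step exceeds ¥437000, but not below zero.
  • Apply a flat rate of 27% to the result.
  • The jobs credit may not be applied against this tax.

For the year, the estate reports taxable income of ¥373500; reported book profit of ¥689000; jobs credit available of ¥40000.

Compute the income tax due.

Minimum tax:
  Base (reported book profit): ¥689000
  Exemption: 25% × (¥689000 − ¥437000) = ¥63000 ≥ ¥39000, so the exemption is fully phased out
  Base: ¥689000 − ¥0 = ¥689000
  ¥689000 × 27% = ¥186030

Regular income tax:
  ¥30000 × 8% = ¥2400
  ¥343500 × 20% = ¥68700
  → ¥71100
  Less jobs credit ¥40000 → ¥31100

¥186030 > ¥31100, so the minimum tax is the binding amount.

¥186030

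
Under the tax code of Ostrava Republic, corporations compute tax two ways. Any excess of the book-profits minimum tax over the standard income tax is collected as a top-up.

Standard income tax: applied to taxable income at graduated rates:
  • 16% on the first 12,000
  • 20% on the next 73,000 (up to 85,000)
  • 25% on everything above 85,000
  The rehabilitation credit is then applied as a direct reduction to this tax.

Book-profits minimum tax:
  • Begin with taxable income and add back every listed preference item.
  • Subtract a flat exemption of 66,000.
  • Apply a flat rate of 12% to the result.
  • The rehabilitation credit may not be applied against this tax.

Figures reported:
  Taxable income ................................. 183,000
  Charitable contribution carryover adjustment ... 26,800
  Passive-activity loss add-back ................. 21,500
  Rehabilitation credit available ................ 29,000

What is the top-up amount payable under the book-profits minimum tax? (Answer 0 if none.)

7,816

Standard income tax:
  12,000 × 16% = 1,920
  73,000 × 20% = 14,600
  98,000 × 25% = 24,500
  → 41,020
  Less rehabilitation credit 29,000 → 12,020

Book-profits minimum tax:
  Adjusted income: 183,000 + 26,800 + 21,500 = 231,300
  Less exemption 66,000 → base 165,300
  165,300 × 12% = 19,836

Excess of book-profits minimum tax over standard income tax: 19,836 − 12,020 = 7,816.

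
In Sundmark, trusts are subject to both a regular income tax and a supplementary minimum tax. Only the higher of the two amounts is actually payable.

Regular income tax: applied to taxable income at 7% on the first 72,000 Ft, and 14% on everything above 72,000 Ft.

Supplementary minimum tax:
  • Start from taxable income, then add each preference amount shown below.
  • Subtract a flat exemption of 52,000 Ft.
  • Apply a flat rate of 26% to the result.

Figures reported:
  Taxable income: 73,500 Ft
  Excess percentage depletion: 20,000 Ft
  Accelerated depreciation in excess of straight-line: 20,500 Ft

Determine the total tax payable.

Supplementary minimum tax:
  Adjusted income: 73,500 Ft + 20,000 Ft + 20,500 Ft = 114,000 Ft
  Less exemption 52,000 Ft → base 62,000 Ft
  62,000 Ft × 26% = 16,120 Ft

Regular income tax:
  72,000 Ft × 7% = 5,040 Ft
  1,500 Ft × 14% = 210 Ft
  → 5,250 Ft

16,120 Ft > 5,250 Ft, so the supplementary minimum tax is the binding amount.

16,120 Ft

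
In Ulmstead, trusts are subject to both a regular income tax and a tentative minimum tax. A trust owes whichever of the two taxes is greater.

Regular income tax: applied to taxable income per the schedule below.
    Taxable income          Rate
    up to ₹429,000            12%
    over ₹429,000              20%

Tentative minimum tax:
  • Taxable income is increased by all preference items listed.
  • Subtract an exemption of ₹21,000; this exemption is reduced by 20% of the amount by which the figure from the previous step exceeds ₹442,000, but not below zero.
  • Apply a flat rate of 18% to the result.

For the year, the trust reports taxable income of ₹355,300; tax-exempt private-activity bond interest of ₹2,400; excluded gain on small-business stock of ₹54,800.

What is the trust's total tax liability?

Tentative minimum tax:
  Adjusted income: ₹355,300 + ₹2,400 + ₹54,800 = ₹412,500
  Exemption: ₹412,500 ≤ ₹442,000, so full ₹21,000 applies
  Base: ₹412,500 − ₹21,000 = ₹391,500
  ₹391,500 × 18% = ₹70,470

Regular income tax:
  ₹355,300 × 12% = ₹42,636

₹70,470 > ₹42,636, so the tentative minimum tax is the binding amount.

₹70,470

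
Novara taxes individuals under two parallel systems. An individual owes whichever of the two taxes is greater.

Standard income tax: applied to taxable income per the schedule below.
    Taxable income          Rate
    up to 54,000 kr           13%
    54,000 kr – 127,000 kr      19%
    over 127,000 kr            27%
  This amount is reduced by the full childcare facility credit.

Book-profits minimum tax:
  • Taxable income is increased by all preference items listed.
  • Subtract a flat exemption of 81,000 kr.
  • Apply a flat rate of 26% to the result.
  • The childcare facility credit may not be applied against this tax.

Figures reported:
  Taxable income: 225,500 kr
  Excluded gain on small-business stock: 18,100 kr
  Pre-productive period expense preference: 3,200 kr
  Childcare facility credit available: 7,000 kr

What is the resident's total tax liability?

43,108 kr

Book-profits minimum tax:
  Adjusted income: 225,500 kr + 18,100 kr + 3,200 kr = 246,800 kr
  Less exemption 81,000 kr → base 165,800 kr
  165,800 kr × 26% = 43,108 kr

Standard income tax:
  54,000 kr × 13% = 7,020 kr
  73,000 kr × 19% = 13,870 kr
  98,500 kr × 27% = 26,595 kr
  → 47,485 kr
  Less childcare facility credit 7,000 kr → 40,485 kr

43,108 kr > 40,485 kr, so the book-profits minimum tax is the binding amount.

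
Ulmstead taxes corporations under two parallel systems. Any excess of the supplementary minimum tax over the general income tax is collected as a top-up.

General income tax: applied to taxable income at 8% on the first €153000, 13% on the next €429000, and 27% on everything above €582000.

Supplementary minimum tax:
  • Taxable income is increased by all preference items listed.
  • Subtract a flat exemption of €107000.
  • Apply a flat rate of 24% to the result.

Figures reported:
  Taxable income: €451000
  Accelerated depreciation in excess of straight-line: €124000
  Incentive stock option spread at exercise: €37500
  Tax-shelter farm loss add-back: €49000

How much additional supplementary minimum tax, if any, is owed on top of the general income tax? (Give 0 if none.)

Supplementary minimum tax:
  Adjusted income: €451000 + €124000 + €37500 + €49000 = €661500
  Less exemption €107000 → base €554500
  €554500 × 24% = €133080

General income tax:
  €153000 × 8% = €12240
  €298000 × 13% = €38740
  → €50980

Excess of supplementary minimum tax over general income tax: €133080 − €50980 = €82100.

€82100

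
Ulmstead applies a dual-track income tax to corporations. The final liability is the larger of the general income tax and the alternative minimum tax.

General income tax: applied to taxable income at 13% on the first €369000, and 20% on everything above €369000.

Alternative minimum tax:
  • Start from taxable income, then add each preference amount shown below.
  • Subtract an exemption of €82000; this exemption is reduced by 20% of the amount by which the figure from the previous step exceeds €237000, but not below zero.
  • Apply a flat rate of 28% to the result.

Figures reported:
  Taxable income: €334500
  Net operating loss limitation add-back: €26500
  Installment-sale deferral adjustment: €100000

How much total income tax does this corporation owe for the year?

Alternative minimum tax:
  Adjusted income: €334500 + €26500 + €100000 = €461000
  Exemption: €82000 − 20% × (€461000 − €237000) = €82000 − €44800 = €37200
  Base: €461000 − €37200 = €423800
  €423800 × 28% = €118664

General income tax:
  €334500 × 13% = €43485

€118664 > €43485, so the alternative minimum tax is the binding amount.

€118664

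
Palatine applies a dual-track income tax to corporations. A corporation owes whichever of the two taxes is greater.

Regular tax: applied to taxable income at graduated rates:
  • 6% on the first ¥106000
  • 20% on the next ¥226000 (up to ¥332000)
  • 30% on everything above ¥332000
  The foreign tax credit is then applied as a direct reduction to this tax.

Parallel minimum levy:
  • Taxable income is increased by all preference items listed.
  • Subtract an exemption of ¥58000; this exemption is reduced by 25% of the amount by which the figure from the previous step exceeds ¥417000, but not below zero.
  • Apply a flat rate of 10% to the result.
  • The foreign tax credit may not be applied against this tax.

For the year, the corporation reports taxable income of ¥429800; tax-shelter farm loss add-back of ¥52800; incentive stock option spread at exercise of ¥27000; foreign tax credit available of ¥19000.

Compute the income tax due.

¥61900

Parallel minimum levy:
  Adjusted income: ¥429800 + ¥52800 + ¥27000 = ¥509600
  Exemption: ¥58000 − 25% × (¥509600 − ¥417000) = ¥58000 − ¥23150 = ¥34850
  Base: ¥509600 − ¥34850 = ¥474750
  ¥474750 × 10% = ¥47475

Regular tax:
  ¥106000 × 6% = ¥6360
  ¥226000 × 20% = ¥45200
  ¥97800 × 30% = ¥29340
  → ¥80900
  Less foreign tax credit ¥19000 → ¥61900

¥61900 > ¥47475, so the regular tax governs.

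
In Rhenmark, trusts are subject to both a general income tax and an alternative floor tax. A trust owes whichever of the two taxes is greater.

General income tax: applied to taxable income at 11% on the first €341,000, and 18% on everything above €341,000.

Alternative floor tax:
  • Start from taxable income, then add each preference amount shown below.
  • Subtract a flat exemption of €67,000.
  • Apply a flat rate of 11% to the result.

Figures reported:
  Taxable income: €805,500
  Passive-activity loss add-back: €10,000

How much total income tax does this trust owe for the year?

€121,120

Alternative floor tax:
  Adjusted income: €805,500 + €10,000 = €815,500
  Less exemption €67,000 → base €748,500
  €748,500 × 11% = €82,335

General income tax:
  €341,000 × 11% = €37,510
  €464,500 × 18% = €83,610
  → €121,120

€121,120 > €82,335, so the general income tax governs.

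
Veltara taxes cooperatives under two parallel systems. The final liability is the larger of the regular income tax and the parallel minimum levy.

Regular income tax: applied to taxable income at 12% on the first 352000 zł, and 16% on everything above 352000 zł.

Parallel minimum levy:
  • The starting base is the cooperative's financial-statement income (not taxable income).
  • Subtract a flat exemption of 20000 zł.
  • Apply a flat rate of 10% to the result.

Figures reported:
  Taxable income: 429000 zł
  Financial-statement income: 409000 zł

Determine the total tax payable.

54560 zł

Regular income tax:
  352000 zł × 12% = 42240 zł
  77000 zł × 16% = 12320 zł
  → 54560 zł

Parallel minimum levy:
  Base (financial-statement income): 409000 zł
  Less exemption 20000 zł → base 389000 zł
  389000 zł × 10% = 38900 zł

54560 zł > 38900 zł, so the regular income tax governs.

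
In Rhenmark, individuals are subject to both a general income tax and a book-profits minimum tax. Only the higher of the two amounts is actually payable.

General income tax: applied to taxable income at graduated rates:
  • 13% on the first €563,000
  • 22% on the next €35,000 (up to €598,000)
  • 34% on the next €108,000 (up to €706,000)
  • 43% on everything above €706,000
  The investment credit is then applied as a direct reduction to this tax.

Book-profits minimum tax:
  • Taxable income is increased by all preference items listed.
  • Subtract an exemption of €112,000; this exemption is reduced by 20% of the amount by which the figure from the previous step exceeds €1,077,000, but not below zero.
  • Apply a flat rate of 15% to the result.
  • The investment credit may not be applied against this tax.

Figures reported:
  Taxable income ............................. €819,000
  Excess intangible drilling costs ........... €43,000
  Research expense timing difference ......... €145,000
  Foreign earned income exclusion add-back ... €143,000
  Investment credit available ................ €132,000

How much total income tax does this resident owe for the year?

€157,890

General income tax:
  €563,000 × 13% = €73,190
  €35,000 × 22% = €7,700
  €108,000 × 34% = €36,720
  €113,000 × 43% = €48,590
  → €166,200
  Less investment credit €132,000 → €34,200

Book-profits minimum tax:
  Adjusted income: €819,000 + €43,000 + €145,000 + €143,000 = €1,150,000
  Exemption: €112,000 − 20% × (€1,150,000 − €1,077,000) = €112,000 − €14,600 = €97,400
  Base: €1,150,000 − €97,400 = €1,052,600
  €1,052,600 × 15% = €157,890

€157,890 > €34,200, so the book-profits minimum tax is the binding amount.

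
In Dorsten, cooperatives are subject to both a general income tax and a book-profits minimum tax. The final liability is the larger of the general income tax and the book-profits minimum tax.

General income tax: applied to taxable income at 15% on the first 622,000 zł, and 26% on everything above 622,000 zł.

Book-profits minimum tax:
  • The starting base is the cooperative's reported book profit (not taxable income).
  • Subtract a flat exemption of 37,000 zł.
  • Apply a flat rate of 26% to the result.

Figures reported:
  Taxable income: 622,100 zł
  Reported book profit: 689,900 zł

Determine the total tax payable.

General income tax:
  622,000 zł × 15% = 93,300 zł
  100 zł × 26% = 26 zł
  → 93,326 zł

Book-profits minimum tax:
  Base (reported book profit): 689,900 zł
  Less exemption 37,000 zł → base 652,900 zł
  652,900 zł × 26% = 169,754 zł

169,754 zł > 93,326 zł, so the book-profits minimum tax is the binding amount.

169,754 zł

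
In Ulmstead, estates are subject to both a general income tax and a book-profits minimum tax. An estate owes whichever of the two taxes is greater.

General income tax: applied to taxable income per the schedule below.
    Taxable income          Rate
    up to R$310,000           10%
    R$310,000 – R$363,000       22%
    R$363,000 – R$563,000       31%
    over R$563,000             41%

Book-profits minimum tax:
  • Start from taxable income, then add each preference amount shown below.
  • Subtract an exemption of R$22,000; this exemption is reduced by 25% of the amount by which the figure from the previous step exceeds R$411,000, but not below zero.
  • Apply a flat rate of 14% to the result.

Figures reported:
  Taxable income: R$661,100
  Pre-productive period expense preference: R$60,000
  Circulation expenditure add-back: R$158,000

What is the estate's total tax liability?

General income tax:
  R$310,000 × 10% = R$31,000
  R$53,000 × 22% = R$11,660
  R$200,000 × 31% = R$62,000
  R$98,100 × 41% = R$40,221
  → R$144,881

Book-profits minimum tax:
  Adjusted income: R$661,100 + R$60,000 + R$158,000 = R$879,100
  Exemption: 25% × (R$879,100 − R$411,000) = R$117,025 ≥ R$22,000, so the exemption is fully phased out
  Base: R$879,100 − R$0 = R$879,100
  R$879,100 × 14% = R$123,074

R$144,881 > R$123,074, so the general income tax governs.

R$144,881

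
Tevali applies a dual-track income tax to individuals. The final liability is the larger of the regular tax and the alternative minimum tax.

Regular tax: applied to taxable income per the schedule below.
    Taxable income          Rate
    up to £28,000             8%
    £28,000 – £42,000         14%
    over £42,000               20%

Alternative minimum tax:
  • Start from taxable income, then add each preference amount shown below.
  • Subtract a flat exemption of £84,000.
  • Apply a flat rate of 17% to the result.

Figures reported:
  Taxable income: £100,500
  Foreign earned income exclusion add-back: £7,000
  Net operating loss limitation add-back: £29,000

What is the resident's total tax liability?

£15,900

Alternative minimum tax:
  Adjusted income: £100,500 + £7,000 + £29,000 = £136,500
  Less exemption £84,000 → base £52,500
  £52,500 × 17% = £8,925

Regular tax:
  £28,000 × 8% = £2,240
  £14,000 × 14% = £1,960
  £58,500 × 20% = £11,700
  → £15,900

£15,900 > £8,925, so the regular tax governs.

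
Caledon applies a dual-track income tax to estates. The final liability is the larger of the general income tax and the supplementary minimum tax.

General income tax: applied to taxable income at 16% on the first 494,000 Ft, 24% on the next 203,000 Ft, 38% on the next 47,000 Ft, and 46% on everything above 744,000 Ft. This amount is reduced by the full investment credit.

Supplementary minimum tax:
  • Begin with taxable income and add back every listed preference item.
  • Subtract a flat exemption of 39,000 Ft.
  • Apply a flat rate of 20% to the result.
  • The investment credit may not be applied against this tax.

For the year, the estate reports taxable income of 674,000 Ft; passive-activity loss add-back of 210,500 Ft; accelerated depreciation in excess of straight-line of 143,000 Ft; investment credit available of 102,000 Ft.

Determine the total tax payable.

197,700 Ft

General income tax:
  494,000 Ft × 16% = 79,040 Ft
  180,000 Ft × 24% = 43,200 Ft
  → 122,240 Ft
  Less investment credit 102,000 Ft → 20,240 Ft

Supplementary minimum tax:
  Adjusted income: 674,000 Ft + 210,500 Ft + 143,000 Ft = 1,027,500 Ft
  Less exemption 39,000 Ft → base 988,500 Ft
  988,500 Ft × 20% = 197,700 Ft

197,700 Ft > 20,240 Ft, so the supplementary minimum tax is the binding amount.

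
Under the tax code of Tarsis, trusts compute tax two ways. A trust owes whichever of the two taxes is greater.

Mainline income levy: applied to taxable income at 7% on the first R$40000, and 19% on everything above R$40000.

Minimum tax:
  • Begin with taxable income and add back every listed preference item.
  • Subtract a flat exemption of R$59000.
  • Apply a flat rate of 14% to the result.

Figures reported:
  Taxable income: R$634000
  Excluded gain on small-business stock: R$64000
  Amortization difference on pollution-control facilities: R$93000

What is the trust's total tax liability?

Minimum tax:
  Adjusted income: R$634000 + R$64000 + R$93000 = R$791000
  Less exemption R$59000 → base R$732000
  R$732000 × 14% = R$102480

Mainline income levy:
  R$40000 × 7% = R$2800
  R$594000 × 19% = R$112860
  → R$115660

R$115660 > R$102480, so the mainline income levy governs.

R$115660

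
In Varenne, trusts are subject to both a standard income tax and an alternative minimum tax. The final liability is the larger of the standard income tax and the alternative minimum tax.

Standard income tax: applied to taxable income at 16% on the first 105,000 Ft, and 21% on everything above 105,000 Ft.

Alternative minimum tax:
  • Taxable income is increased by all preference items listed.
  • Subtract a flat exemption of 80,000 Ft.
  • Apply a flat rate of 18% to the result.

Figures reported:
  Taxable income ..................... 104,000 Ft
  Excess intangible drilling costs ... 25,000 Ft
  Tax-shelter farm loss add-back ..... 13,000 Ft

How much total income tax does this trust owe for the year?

Alternative minimum tax:
  Adjusted income: 104,000 Ft + 25,000 Ft + 13,000 Ft = 142,000 Ft
  Less exemption 80,000 Ft → base 62,000 Ft
  62,000 Ft × 18% = 11,160 Ft

Standard income tax:
  104,000 Ft × 16% = 16,640 Ft

16,640 Ft > 11,160 Ft, so the standard income tax governs.

16,640 Ft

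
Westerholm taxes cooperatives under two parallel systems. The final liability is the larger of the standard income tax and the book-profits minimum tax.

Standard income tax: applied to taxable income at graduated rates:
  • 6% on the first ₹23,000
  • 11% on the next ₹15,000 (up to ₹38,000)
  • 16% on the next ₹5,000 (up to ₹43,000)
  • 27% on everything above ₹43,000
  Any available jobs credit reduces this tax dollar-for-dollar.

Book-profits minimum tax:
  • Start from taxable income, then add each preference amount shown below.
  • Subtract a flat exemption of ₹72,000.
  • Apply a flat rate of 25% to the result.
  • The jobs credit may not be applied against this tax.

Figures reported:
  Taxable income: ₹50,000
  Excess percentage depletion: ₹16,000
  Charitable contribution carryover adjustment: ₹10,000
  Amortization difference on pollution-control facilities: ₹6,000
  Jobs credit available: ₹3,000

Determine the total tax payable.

₹2,720

Standard income tax:
  ₹23,000 × 6% = ₹1,380
  ₹15,000 × 11% = ₹1,650
  ₹5,000 × 16% = ₹800
  ₹7,000 × 27% = ₹1,890
  → ₹5,720
  Less jobs credit ₹3,000 → ₹2,720

Book-profits minimum tax:
  Adjusted income: ₹50,000 + ₹16,000 + ₹10,000 + ₹6,000 = ₹82,000
  Less exemption ₹72,000 → base ₹10,000
  ₹10,000 × 25% = ₹2,500

₹2,720 > ₹2,500, so the standard income tax governs.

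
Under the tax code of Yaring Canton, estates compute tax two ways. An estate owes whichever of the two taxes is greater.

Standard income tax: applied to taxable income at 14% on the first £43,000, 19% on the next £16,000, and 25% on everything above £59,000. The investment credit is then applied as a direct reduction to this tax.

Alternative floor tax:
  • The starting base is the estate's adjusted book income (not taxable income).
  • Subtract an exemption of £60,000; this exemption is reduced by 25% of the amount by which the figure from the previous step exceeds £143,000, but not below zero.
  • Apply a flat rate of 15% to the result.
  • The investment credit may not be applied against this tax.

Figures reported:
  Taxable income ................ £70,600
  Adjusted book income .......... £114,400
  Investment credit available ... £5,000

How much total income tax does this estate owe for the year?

Alternative floor tax:
  Base (adjusted book income): £114,400
  Exemption: £114,400 ≤ £143,000, so full £60,000 applies
  Base: £114,400 − £60,000 = £54,400
  £54,400 × 15% = £8,160

Standard income tax:
  £43,000 × 14% = £6,020
  £16,000 × 19% = £3,040
  £11,600 × 25% = £2,900
  → £11,960
  Less investment credit £5,000 → £6,960

£8,160 > £6,960, so the alternative floor tax is the binding amount.

£8,160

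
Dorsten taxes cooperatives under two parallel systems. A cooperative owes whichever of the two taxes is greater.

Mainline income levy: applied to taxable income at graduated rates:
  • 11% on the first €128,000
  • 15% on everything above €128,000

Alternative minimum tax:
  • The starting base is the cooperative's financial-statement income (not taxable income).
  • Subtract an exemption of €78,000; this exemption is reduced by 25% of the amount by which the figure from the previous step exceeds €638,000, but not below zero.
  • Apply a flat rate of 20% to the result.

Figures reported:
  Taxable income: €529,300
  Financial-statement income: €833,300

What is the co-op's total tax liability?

Alternative minimum tax:
  Base (financial-statement income): €833,300
  Exemption: €78,000 − 25% × (€833,300 − €638,000) = €78,000 − €48,825 = €29,175
  Base: €833,300 − €29,175 = €804,125
  €804,125 × 20% = €160,825

Mainline income levy:
  €128,000 × 11% = €14,080
  €401,300 × 15% = €60,195
  → €74,275

€160,825 > €74,275, so the alternative minimum tax is the binding amount.

€160,825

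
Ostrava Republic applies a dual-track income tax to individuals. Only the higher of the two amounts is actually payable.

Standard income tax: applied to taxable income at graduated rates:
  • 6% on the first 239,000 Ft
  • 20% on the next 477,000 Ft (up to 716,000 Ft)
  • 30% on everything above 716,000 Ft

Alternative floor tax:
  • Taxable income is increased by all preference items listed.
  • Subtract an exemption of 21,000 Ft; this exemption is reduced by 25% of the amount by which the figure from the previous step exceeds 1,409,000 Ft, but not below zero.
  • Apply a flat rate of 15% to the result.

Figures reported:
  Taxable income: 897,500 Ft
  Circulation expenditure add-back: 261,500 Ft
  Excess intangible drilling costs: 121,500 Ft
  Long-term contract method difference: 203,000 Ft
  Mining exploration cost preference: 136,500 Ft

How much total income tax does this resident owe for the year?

Alternative floor tax:
  Adjusted income: 897,500 Ft + 261,500 Ft + 121,500 Ft + 203,000 Ft + 136,500 Ft = 1,620,000 Ft
  Exemption: 25% × (1,620,000 Ft − 1,409,000 Ft) = 52,750 Ft ≥ 21,000 Ft, so the exemption is fully phased out
  Base: 1,620,000 Ft − 0 Ft = 1,620,000 Ft
  1,620,000 Ft × 15% = 243,000 Ft

Standard income tax:
  239,000 Ft × 6% = 14,340 Ft
  477,000 Ft × 20% = 95,400 Ft
  181,500 Ft × 30% = 54,450 Ft
  → 164,190 Ft

243,000 Ft > 164,190 Ft, so the alternative floor tax is the binding amount.

243,000 Ft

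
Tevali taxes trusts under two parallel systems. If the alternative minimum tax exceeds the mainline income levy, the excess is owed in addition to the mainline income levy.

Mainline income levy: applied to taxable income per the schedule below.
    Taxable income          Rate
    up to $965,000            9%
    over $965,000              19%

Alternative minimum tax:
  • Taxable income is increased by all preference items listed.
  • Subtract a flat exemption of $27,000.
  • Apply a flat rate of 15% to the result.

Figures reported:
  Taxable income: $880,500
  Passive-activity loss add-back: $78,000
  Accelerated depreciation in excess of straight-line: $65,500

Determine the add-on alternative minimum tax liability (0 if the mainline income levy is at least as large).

$70,305

Alternative minimum tax:
  Adjusted income: $880,500 + $78,000 + $65,500 = $1,024,000
  Less exemption $27,000 → base $997,000
  $997,000 × 15% = $149,550

Mainline income levy:
  $880,500 × 9% = $79,245

Excess of alternative minimum tax over mainline income levy: $149,550 − $79,245 = $70,305.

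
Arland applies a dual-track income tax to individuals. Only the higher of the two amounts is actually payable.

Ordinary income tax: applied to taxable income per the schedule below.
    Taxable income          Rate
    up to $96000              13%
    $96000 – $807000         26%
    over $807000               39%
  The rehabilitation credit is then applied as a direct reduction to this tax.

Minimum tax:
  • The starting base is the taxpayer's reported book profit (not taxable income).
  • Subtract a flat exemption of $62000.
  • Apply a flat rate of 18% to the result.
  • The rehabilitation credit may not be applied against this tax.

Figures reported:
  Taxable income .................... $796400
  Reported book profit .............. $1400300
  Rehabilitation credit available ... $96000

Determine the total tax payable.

$240894

Minimum tax:
  Base (reported book profit): $1400300
  Less exemption $62000 → base $1338300
  $1338300 × 18% = $240894

Ordinary income tax:
  $96000 × 13% = $12480
  $700400 × 26% = $182104
  → $194584
  Less rehabilitation credit $96000 → $98584

$240894 > $98584, so the minimum tax is the binding amount.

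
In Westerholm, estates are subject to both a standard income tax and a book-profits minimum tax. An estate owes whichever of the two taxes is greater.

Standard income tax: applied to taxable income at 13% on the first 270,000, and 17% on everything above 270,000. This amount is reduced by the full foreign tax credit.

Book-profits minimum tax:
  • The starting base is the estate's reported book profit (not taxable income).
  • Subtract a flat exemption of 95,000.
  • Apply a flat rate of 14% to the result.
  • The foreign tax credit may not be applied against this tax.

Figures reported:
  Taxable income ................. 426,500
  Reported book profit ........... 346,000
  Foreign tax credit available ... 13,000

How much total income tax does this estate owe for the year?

48,705

Book-profits minimum tax:
  Base (reported book profit): 346,000
  Less exemption 95,000 → base 251,000
  251,000 × 14% = 35,140

Standard income tax:
  270,000 × 13% = 35,100
  156,500 × 17% = 26,605
  → 61,705
  Less foreign tax credit 13,000 → 48,705

48,705 > 35,140, so the standard income tax governs.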